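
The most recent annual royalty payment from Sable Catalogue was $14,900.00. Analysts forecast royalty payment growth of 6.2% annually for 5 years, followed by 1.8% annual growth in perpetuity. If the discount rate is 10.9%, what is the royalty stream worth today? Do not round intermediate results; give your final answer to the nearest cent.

D_1 = 15823.80000
D_2 = 16804.87560
D_3 = 17846.77789
D_4 = 18953.27812
D_5 = 20128.38136
Terminal value at year 5: TV = D_5×(1+g_2)/(r−g_2) = 20490.69222/0.091 = 225172.44202
P_0 = D_1/(1+r)^1 + D_2/(1+r)^2 + D_3/(1+r)^3 + D_4/(1+r)^4 + D_5/(1+r)^5 + TV/(1+r)^5
    = 14268.53021 + 13663.82243 + 13084.74249 + 12530.20426 + 11999.16765 + 134232.44694 = 199778.91400

$199778.91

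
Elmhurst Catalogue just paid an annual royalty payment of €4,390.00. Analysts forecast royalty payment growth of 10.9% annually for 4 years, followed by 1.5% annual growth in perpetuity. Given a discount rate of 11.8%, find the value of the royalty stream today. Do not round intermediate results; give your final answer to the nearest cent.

D_1 = 4868.51000
D_2 = 5399.17759
D_3 = 5987.68795
D_4 = 6640.34593
Terminal value at year 4: TV = D_4×(1+g_2)/(r−g_2) = 6739.95112/0.103 = 65436.41867
P_0 = D_1/(1+r)^1 + D_2/(1+r)^2 + D_3/(1+r)^3 + D_4/(1+r)^4 + TV/(1+r)^4
    = 4354.66011 + 4319.60470 + 4284.83150 + 4250.33822 + 41884.40093 = 59093.83547

€59093.84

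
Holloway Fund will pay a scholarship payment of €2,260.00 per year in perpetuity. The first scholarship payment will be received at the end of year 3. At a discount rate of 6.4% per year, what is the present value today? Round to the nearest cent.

€31192.14

Value at end of year 2: C / r = €2,260.00 / 0.064 = €35,312.5000
Discount to today: PV = €35,312.5000 / (1 + 0.064)^2 = €35,312.5000 / 1.132096 = €31,192.14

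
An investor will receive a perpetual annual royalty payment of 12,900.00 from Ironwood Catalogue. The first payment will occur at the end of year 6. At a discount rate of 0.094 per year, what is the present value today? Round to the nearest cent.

87574.01

Value at end of year 5: C / r = 12,900.00 / 0.094 = 137,234.0426
Discount to today: PV = 137,234.0426 / (1 + 0.094)^5 = 137,234.0426 / 1.567064 = 87,574.01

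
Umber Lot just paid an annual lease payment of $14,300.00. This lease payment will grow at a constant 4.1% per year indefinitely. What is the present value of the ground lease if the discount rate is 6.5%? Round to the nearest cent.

$620262.50

D₁ = D₀ × (1 + g) = $14,300.00 × 1.041 = $14,886.3000
Growing perpetuity: P = D₁ / (r − g) = $14,886.3000 / (0.065 − 0.041) = $620,262.50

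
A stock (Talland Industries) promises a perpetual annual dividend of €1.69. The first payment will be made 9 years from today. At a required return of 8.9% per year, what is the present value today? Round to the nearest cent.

€9.60

Value at end of year 8: C / r = €1.69 / 0.089 = €18.9888
Discount to today: PV = €18.9888 / (1 + 0.089)^8 = €18.9888 / 1.977985 = €9.60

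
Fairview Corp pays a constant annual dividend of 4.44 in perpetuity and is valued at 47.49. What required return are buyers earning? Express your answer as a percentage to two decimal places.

9.35%

P = C/r ⇒ r = C/P = 4.44/47.49 = 0.093493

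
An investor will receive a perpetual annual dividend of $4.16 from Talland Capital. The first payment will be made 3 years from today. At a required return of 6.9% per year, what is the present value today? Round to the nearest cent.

$52.76

Value at end of year 2: C / r = $4.16 / 0.069 = $60.2899
Discount to today: PV = $60.2899 / (1 + 0.069)^2 = $60.2899 / 1.142761 = $52.76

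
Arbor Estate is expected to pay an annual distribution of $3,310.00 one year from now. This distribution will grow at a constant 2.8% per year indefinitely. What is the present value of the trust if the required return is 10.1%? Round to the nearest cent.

Growing perpetuity: P = D₁ / (r − g) = $3,310.0000 / (0.101 − 0.028) = $45,342.47

$45342.47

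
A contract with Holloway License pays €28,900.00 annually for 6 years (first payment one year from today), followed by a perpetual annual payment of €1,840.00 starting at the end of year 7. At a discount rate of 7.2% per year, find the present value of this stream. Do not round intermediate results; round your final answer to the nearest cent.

€153745.59

PV of 6-year annuity: €28,900.00 × [1 − (1+0.072)^−6] / 0.072 = 136906.57597
Perpetuity value at year 6: €1,840.00 / 0.072 = 25555.55556
PV of perpetuity: 25555.55556 / (1+0.072)^6 = 16839.01231
Total PV = 136906.57597 + 16839.01231 = 153745.58828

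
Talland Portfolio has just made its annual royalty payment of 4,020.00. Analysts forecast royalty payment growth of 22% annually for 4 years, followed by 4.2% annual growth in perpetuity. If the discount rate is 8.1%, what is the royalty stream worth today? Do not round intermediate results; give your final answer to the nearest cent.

196204.76

D_1 = 4904.40000
D_2 = 5983.36800
D_3 = 7299.70896
D_4 = 8905.64493
Terminal value at year 4: TV = D_4×(1+g_2)/(r−g_2) = 9279.68202/0.039 = 237940.56457
P_0 = D_1/(1+r)^1 + D_2/(1+r)^2 + D_3/(1+r)^3 + D_4/(1+r)^4 + TV/(1+r)^4
    = 4536.91027 + 5120.28726 + 5778.67757 + 6521.72677 + 174247.16141 = 196204.76328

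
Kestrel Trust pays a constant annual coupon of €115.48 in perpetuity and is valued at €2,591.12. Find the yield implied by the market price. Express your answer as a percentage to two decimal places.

4.46%

P = C/r ⇒ r = C/P = €115.48/€2,591.12 = 0.044568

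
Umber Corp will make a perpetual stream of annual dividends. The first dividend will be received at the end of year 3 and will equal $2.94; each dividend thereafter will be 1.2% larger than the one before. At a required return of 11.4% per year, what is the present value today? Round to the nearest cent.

Value at end of year 2: C₁ / (r − g) = $2.94 / (0.114 − 0.012) = $28.8235
Discount to today: PV = $28.8235 / (1 + 0.114)^2 = $28.8235 / 1.240996 = $23.23

$23.23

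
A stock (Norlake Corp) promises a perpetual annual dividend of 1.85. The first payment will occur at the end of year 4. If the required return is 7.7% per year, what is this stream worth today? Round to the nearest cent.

19.23

Value at end of year 3: C / r = 1.85 / 0.077 = 24.0260
Discount to today: PV = 24.0260 / (1 + 0.077)^3 = 24.0260 / 1.249244 = 19.23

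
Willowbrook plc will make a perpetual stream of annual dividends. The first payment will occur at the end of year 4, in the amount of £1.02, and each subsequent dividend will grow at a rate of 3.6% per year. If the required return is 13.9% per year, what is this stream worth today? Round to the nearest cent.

£6.70

Value at end of year 3: C₁ / (r − g) = £1.02 / (0.139 − 0.036) = £9.9029
Discount to today: PV = £9.9029 / (1 + 0.139)^3 = £9.9029 / 1.477649 = £6.70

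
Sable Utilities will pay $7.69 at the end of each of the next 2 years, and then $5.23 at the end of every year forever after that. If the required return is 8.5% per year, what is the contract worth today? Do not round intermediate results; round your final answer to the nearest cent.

PV of 2-year annuity: $7.69 × [1 − (1+0.085)^−2] / 0.085 = 13.61987
Perpetuity value at year 2: $5.23 / 0.085 = 61.52941
PV of perpetuity: 61.52941 / (1+0.085)^2 = 52.26648
Total PV = 13.61987 + 52.26648 = 65.88635

$65.89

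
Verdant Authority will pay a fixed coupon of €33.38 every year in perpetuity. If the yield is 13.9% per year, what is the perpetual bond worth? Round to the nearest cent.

Level perpetuity: PV = C / r = €33.38 / 0.139 = €240.14

€240.14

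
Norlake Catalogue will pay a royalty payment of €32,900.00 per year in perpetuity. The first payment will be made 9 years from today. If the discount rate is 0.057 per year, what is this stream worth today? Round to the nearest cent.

€370442.79

Value at end of year 8: C / r = €32,900.00 / 0.057 = €577,192.9825
Discount to today: PV = €577,192.9825 / (1 + 0.057)^8 = €577,192.9825 / 1.558116 = €370,442.79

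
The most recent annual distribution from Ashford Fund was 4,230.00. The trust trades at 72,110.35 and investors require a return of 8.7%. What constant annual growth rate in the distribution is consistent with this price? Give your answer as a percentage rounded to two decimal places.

P = D₀(1+g)/(r−g) ⇒ P(r−g) = D₀(1+g) ⇒ g(P+D₀) = P·r − D₀
g = (P·r − D₀)/(P + D₀) = (72,110.35×0.087 − 4,230.00) / (72,110.35 + 4,230.00) = 0.026770

2.68%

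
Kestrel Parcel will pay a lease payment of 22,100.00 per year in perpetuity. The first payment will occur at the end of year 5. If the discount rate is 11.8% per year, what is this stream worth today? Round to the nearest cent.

119878.98

Value at end of year 4: C / r = 22,100.00 / 0.118 = 187,288.1356
Discount to today: PV = 187,288.1356 / (1 + 0.118)^4 = 187,288.1356 / 1.562310 = 119,878.98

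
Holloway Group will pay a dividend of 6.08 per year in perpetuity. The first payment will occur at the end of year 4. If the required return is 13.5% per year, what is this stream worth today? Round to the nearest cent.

30.80

Value at end of year 3: C / r = 6.08 / 0.135 = 45.0370
Discount to today: PV = 45.0370 / (1 + 0.135)^3 = 45.0370 / 1.462135 = 30.80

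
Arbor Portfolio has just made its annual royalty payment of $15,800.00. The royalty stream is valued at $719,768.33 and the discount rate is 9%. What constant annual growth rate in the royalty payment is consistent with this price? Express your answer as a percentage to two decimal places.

6.66%

P = D₀(1+g)/(r−g) ⇒ P(r−g) = D₀(1+g) ⇒ g(P+D₀) = P·r − D₀
g = (P·r − D₀)/(P + D₀) = ($719,768.33×0.09 − $15,800.00) / ($719,768.33 + $15,800.00) = 0.066587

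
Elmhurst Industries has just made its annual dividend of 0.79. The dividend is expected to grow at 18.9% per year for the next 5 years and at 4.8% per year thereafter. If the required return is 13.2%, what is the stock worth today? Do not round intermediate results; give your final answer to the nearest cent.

D_1 = 0.93931
D_2 = 1.11684
D_3 = 1.32792
D_4 = 1.57890
D_5 = 1.87731
Terminal value at year 5: TV = D_5×(1+g_2)/(r−g_2) = 1.96742/0.084 = 23.42170
P_0 = D_1/(1+r)^1 + D_2/(1+r)^2 + D_3/(1+r)^3 + D_4/(1+r)^4 + D_5/(1+r)^5 + TV/(1+r)^5
    = 0.82978 + 0.87156 + 0.91545 + 0.96154 + 1.00996 + 12.60045 = 17.18875

17.19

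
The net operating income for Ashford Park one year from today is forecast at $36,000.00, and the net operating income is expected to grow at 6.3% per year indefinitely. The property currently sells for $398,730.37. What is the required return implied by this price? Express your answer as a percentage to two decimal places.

P = D₁/(r − g) ⇒ r = D₁/P + g = $36,000.0000/$398,730.37 + 0.063 = 0.090287 + 0.063 = 0.153287

15.33%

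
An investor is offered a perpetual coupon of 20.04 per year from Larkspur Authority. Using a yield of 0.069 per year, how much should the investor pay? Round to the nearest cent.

Level perpetuity: PV = C / r = 20.04 / 0.069 = 290.43

290.43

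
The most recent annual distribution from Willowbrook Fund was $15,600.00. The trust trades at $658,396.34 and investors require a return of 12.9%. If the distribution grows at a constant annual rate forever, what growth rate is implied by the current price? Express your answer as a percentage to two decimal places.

P = D₀(1+g)/(r−g) ⇒ P(r−g) = D₀(1+g) ⇒ g(P+D₀) = P·r − D₀
g = (P·r − D₀)/(P + D₀) = ($658,396.34×0.129 − $15,600.00) / ($658,396.34 + $15,600.00) = 0.102869

10.29%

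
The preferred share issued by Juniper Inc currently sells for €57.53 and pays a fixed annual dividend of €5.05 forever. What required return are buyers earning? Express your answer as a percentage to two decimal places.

8.78%

P = C/r ⇒ r = C/P = €5.05/€57.53 = 0.087780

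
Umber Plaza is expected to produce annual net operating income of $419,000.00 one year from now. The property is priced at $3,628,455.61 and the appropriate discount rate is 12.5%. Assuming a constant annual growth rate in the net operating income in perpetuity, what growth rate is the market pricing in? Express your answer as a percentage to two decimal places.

0.95%

P = D₁/(r−g) ⇒ g = r − D₁/P = 0.125 − $419,000.00/$3,628,455.61 = 0.009524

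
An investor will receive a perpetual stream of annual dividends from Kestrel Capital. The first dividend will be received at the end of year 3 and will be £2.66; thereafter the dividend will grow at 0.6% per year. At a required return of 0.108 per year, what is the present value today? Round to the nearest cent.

Value at end of year 2: C₁ / (r − g) = £2.66 / (0.108 − 0.006) = £26.0784
Discount to today: PV = £26.0784 / (1 + 0.108)^2 = £26.0784 / 1.227664 = £21.24

£21.24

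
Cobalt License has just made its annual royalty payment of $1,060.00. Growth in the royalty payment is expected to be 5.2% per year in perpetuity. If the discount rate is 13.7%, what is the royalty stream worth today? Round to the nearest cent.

D₁ = D₀ × (1 + g) = $1,060.00 × 1.052 = $1,115.1200
Growing perpetuity: P = D₁ / (r − g) = $1,115.1200 / (0.137 − 0.052) = $13,119.06

$13119.06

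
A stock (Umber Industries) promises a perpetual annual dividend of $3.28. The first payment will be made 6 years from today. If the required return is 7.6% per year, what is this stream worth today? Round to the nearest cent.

$29.92

Value at end of year 5: C / r = $3.28 / 0.076 = $43.1579
Discount to today: PV = $43.1579 / (1 + 0.076)^5 = $43.1579 / 1.442319 = $29.92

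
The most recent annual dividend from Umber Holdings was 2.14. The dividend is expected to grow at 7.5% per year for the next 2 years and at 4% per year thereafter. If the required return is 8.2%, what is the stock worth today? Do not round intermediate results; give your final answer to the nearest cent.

56.55

D_1 = 2.30050
D_2 = 2.47304
Terminal value at year 2: TV = D_2×(1+g_2)/(r−g_2) = 2.57196/0.042 = 61.23712
P_0 = D_1/(1+r)^1 + D_2/(1+r)^2 + TV/(1+r)^2
    = 2.12616 + 2.11240 + 52.30705 = 56.54561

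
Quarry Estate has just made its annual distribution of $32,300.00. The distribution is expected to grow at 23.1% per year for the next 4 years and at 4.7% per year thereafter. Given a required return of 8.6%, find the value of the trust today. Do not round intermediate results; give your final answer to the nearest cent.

D_1 = 39761.30000
D_2 = 48946.16030
D_3 = 60252.72333
D_4 = 74171.10242
Terminal value at year 4: TV = D_4×(1+g_2)/(r−g_2) = 77657.14423/0.039 = 1991208.82646
P_0 = D_1/(1+r)^1 + D_2/(1+r)^2 + D_3/(1+r)^3 + D_4/(1+r)^4 + TV/(1+r)^4
    = 36612.61510 + 41501.03977 + 47042.15466 + 53323.10532 + 1431520.28907 = 1609999.20392

$1609999.20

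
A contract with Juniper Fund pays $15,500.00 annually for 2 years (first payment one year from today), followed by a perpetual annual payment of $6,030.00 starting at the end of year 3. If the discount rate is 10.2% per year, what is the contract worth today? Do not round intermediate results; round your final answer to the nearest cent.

$75509.18

PV of 2-year annuity: $15,500.00 × [1 − (1+0.102)^−2] / 0.102 = 26828.79832
Perpetuity value at year 2: $6,030.00 / 0.102 = 59117.64706
PV of perpetuity: 59117.64706 / (1+0.102)^2 = 48680.37907
Total PV = 26828.79832 + 48680.37907 = 75509.17739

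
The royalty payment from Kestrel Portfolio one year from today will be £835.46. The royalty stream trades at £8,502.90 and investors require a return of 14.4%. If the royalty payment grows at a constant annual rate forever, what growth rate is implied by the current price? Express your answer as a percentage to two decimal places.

P = D₁/(r−g) ⇒ g = r − D₁/P = 0.144 − £835.46/£8,502.90 = 0.045744

4.57%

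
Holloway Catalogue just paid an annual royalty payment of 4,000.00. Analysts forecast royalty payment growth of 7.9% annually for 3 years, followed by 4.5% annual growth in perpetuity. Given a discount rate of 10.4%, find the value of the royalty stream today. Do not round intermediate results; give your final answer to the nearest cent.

77607.30

D_1 = 4316.00000
D_2 = 4656.96400
D_3 = 5024.86416
Terminal value at year 3: TV = D_3×(1+g_2)/(r−g_2) = 5250.98304/0.059 = 88999.71259
P_0 = D_1/(1+r)^1 + D_2/(1+r)^2 + D_3/(1+r)^3 + TV/(1+r)^3
    = 3909.42029 + 3820.89175 + 3734.36793 + 66142.61849 = 77607.29846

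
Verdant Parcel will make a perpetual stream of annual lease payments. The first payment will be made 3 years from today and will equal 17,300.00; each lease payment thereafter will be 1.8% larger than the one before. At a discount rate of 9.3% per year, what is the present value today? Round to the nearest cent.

193083.21

Value at end of year 2: C₁ / (r − g) = 17,300.00 / (0.093 − 0.018) = 230,666.6667
Discount to today: PV = 230,666.6667 / (1 + 0.093)^2 = 230,666.6667 / 1.194649 = 193,083.21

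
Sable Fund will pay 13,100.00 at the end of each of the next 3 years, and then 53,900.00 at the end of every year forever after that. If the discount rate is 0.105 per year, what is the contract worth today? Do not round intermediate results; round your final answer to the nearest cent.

PV of 3-year annuity: 13,100.00 × [1 − (1+0.105)^−3] / 0.105 = 32293.11736
Perpetuity value at year 3: 53,900.00 / 0.105 = 513333.33333
PV of perpetuity: 513333.33333 / (1+0.105)^3 = 380463.17871
Total PV = 32293.11736 + 380463.17871 = 412756.29607

412756.30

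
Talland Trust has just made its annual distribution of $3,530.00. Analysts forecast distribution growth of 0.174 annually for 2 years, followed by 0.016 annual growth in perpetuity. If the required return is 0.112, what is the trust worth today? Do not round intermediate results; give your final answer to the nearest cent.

D_1 = 4144.22000
D_2 = 4865.31428
Terminal value at year 2: TV = D_2×(1+g_2)/(r−g_2) = 4943.15931/0.096 = 51491.24280
P_0 = D_1/(1+r)^1 + D_2/(1+r)^2 + TV/(1+r)^2
    = 3726.81655 + 3934.60668 + 41641.25401 = 49302.67723

$49302.68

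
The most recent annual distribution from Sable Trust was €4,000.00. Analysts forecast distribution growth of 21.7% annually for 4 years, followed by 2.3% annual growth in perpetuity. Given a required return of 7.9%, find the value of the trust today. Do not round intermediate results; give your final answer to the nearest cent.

€140069.31

D_1 = 4868.00000
D_2 = 5924.35600
D_3 = 7209.94125
D_4 = 8774.49850
Terminal value at year 4: TV = D_4×(1+g_2)/(r−g_2) = 8976.31197/0.056 = 160291.28517
P_0 = D_1/(1+r)^1 + D_2/(1+r)^2 + D_3/(1+r)^3 + D_4/(1+r)^4 + TV/(1+r)^4
    = 4511.58480 + 5088.59935 + 5739.41188 + 6473.46085 + 118256.25794 = 140069.31482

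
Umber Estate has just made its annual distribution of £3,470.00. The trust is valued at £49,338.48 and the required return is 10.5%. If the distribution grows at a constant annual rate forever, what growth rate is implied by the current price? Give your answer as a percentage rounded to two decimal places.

P = D₀(1+g)/(r−g) ⇒ P(r−g) = D₀(1+g) ⇒ g(P+D₀) = P·r − D₀
g = (P·r − D₀)/(P + D₀) = (£49,338.48×0.105 − £3,470.00) / (£49,338.48 + £3,470.00) = 0.032391

3.24%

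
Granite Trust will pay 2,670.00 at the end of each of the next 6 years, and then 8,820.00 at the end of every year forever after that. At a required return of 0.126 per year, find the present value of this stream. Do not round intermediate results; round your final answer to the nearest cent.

PV of 6-year annuity: 2,670.00 × [1 − (1+0.126)^−6] / 0.126 = 10793.42043
Perpetuity value at year 6: 8,820.00 / 0.126 = 70000.00000
PV of perpetuity: 70000.00000 / (1+0.126)^6 = 34345.33027
Total PV = 10793.42043 + 34345.33027 = 45138.75070

45138.75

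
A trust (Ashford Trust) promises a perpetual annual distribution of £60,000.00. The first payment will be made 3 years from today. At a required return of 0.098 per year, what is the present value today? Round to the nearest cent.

£507832.50

Value at end of year 2: C / r = £60,000.00 / 0.098 = £612,244.8980
Discount to today: PV = £612,244.8980 / (1 + 0.098)^2 = £612,244.8980 / 1.205604 = £507,832.50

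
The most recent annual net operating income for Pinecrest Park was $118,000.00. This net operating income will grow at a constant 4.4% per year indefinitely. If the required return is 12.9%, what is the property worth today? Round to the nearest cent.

D₁ = D₀ × (1 + g) = $118,000.00 × 1.044 = $123,192.0000
Growing perpetuity: P = D₁ / (r − g) = $123,192.0000 / (0.129 − 0.044) = $1,449,317.65

$1449317.65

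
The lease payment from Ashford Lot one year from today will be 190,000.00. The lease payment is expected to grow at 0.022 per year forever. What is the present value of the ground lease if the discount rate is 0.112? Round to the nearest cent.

Growing perpetuity: P = D₁ / (r − g) = 190,000.0000 / (0.112 − 0.022) = 2,111,111.11

2111111.11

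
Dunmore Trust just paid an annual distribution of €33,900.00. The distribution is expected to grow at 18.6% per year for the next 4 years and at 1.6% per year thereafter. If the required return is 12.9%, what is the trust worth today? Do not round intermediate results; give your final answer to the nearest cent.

D_1 = 40205.40000
D_2 = 47683.60440
D_3 = 56552.75482
D_4 = 67071.56721
Terminal value at year 4: TV = D_4×(1+g_2)/(r−g_2) = 68144.71229/0.113 = 603050.55124
P_0 = D_1/(1+r)^1 + D_2/(1+r)^2 + D_3/(1+r)^3 + D_4/(1+r)^4 + TV/(1+r)^4
    = 35611.51461 + 37409.43874 + 39298.13493 + 41282.18603 + 371174.34523 = 524775.61954

€524775.62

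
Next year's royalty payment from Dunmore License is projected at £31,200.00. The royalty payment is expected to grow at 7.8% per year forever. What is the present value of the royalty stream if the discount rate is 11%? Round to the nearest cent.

£975000.00

Growing perpetuity: P = D₁ / (r − g) = £31,200.0000 / (0.11 − 0.078) = £975,000.00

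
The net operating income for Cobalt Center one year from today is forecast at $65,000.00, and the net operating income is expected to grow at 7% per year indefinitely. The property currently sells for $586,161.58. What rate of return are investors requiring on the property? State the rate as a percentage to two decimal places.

P = D₁/(r − g) ⇒ r = D₁/P + g = $65,000.0000/$586,161.58 + 0.07 = 0.110891 + 0.07 = 0.180891

18.09%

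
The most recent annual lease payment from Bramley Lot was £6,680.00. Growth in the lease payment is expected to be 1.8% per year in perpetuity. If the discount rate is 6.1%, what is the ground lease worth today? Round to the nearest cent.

D₁ = D₀ × (1 + g) = £6,680.00 × 1.018 = £6,800.2400
Growing perpetuity: P = D₁ / (r − g) = £6,800.2400 / (0.061 − 0.018) = £158,145.12

£158145.12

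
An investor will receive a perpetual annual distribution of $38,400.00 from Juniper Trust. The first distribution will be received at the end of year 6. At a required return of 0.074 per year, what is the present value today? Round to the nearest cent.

Value at end of year 5: C / r = $38,400.00 / 0.074 = $518,918.9189
Discount to today: PV = $518,918.9189 / (1 + 0.074)^5 = $518,918.9189 / 1.428964 = $363,143.35

$363143.35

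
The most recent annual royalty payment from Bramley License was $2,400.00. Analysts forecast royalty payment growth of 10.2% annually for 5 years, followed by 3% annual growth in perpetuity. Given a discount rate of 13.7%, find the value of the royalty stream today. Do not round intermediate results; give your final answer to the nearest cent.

D_1 = 2644.80000
D_2 = 2914.56960
D_3 = 3211.85570
D_4 = 3539.46498
D_5 = 3900.49041
Terminal value at year 5: TV = D_5×(1+g_2)/(r−g_2) = 4017.50512/0.107 = 37546.77683
P_0 = D_1/(1+r)^1 + D_2/(1+r)^2 + D_3/(1+r)^3 + D_4/(1+r)^4 + D_5/(1+r)^5 + TV/(1+r)^5
    = 2326.12137 + 2254.51693 + 2185.11667 + 2117.85275 + 2052.65939 + 19759.24462 = 30695.51174

$30695.51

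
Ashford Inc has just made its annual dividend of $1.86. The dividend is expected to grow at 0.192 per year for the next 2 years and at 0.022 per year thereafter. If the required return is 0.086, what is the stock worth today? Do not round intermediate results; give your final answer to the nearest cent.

$40.07

D_1 = 2.21712
D_2 = 2.64281
Terminal value at year 2: TV = D_2×(1+g_2)/(r−g_2) = 2.70095/0.064 = 42.20232
P_0 = D_1/(1+r)^1 + D_2/(1+r)^2 + TV/(1+r)^2
    = 2.04155 + 2.24081 + 35.78300 = 40.06536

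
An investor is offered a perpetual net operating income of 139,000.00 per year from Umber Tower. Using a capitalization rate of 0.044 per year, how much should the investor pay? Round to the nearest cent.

Level perpetuity: PV = C / r = 139,000.00 / 0.044 = 3,159,090.91

3159090.91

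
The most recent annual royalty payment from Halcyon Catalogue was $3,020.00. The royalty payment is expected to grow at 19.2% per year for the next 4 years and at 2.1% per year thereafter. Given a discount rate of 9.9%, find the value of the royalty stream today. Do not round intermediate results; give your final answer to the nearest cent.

D_1 = 3599.84000
D_2 = 4291.00928
D_3 = 5114.88306
D_4 = 6096.94061
Terminal value at year 4: TV = D_4×(1+g_2)/(r−g_2) = 6224.97636/0.078 = 79807.38926
P_0 = D_1/(1+r)^1 + D_2/(1+r)^2 + D_3/(1+r)^3 + D_4/(1+r)^4 + TV/(1+r)^4
    = 3275.55960 + 3552.74526 + 3853.38704 + 4179.46983 + 54708.18845 = 69569.35018

$69569.35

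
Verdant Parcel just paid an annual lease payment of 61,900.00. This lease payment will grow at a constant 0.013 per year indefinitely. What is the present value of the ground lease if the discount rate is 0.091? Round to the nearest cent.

803906.41

D₁ = D₀ × (1 + g) = 61,900.00 × 1.013 = 62,704.7000
Growing perpetuity: P = D₁ / (r − g) = 62,704.7000 / (0.091 − 0.013) = 803,906.41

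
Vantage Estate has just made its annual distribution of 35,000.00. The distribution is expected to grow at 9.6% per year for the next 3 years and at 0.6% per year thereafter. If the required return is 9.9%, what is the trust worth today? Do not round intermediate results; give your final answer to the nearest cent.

D_1 = 38360.00000
D_2 = 42042.56000
D_3 = 46078.64576
Terminal value at year 3: TV = D_3×(1+g_2)/(r−g_2) = 46355.11763/0.093 = 498442.12510
P_0 = D_1/(1+r)^1 + D_2/(1+r)^2 + D_3/(1+r)^3 + TV/(1+r)^3
    = 34904.45860 + 34809.17800 + 34714.15750 + 375510.13379 = 479937.92789

479937.93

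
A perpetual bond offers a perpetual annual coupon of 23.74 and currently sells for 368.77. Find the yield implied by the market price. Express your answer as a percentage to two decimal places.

6.44%

P = C/r ⇒ r = C/P = 23.74/368.77 = 0.064376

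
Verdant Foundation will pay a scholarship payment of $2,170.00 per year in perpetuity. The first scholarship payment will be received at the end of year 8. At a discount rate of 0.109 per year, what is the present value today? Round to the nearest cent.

$9649.67

Value at end of year 7: C / r = $2,170.00 / 0.109 = $19,908.2569
Discount to today: PV = $19,908.2569 / (1 + 0.109)^7 = $19,908.2569 / 2.063103 = $9,649.67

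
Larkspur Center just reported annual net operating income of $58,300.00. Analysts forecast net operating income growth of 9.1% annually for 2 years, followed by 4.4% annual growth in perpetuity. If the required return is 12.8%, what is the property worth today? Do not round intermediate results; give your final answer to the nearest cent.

D_1 = 63605.30000
D_2 = 69393.38230
Terminal value at year 2: TV = D_2×(1+g_2)/(r−g_2) = 72446.69112/0.084 = 862460.60859
P_0 = D_1/(1+r)^1 + D_2/(1+r)^2 + TV/(1+r)^2
    = 56387.67730 + 54538.08151 + 677830.44159 = 788756.20040

$788756.20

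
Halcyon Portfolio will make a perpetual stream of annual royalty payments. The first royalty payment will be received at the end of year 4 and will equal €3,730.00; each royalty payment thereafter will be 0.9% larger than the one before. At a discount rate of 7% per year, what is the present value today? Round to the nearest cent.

Value at end of year 3: C₁ / (r − g) = €3,730.00 / (0.07 − 0.009) = €61,147.5410
Discount to today: PV = €61,147.5410 / (1 + 0.07)^3 = €61,147.5410 / 1.225043 = €49,914.61

€49914.61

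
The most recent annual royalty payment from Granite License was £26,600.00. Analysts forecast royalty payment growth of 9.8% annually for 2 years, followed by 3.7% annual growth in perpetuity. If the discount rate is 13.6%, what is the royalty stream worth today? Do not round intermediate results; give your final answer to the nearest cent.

D_1 = 29206.80000
D_2 = 32069.06640
Terminal value at year 2: TV = D_2×(1+g_2)/(r−g_2) = 33255.62186/0.099 = 335915.37229
P_0 = D_1/(1+r)^1 + D_2/(1+r)^2 + TV/(1+r)^2
    = 25710.21127 + 24850.18659 + 260299.42928 = 310859.82714

£310859.83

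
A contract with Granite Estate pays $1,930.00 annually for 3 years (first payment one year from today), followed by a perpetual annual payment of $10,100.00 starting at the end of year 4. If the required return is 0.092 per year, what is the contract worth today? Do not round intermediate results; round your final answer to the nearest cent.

PV of 3-year annuity: $1,930.00 × [1 − (1+0.092)^−3] / 0.092 = 4868.03733
Perpetuity value at year 3: $10,100.00 / 0.092 = 109782.60870
PV of perpetuity: 109782.60870 / (1+0.092)^3 = 84307.38743
Total PV = 4868.03733 + 84307.38743 = 89175.42476

$89175.42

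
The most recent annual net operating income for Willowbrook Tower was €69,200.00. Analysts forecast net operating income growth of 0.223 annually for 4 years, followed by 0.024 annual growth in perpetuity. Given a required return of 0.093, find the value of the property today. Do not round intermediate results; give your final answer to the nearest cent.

D_1 = 84631.60000
D_2 = 103504.44680
D_3 = 126585.93844
D_4 = 154814.60271
Terminal value at year 4: TV = D_4×(1+g_2)/(r−g_2) = 158530.15317/0.069 = 2297538.45178
P_0 = D_1/(1+r)^1 + D_2/(1+r)^2 + D_3/(1+r)^3 + D_4/(1+r)^4 + TV/(1+r)^4
    = 77430.55810 + 86640.04808 + 96944.90284 + 108475.40363 + 1609837.87422 = 1979328.78688

€1979328.79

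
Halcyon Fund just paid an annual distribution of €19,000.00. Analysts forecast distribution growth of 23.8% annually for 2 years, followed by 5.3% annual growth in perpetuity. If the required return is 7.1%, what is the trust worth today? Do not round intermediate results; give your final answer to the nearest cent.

€1532505.03

D_1 = 23522.00000
D_2 = 29120.23600
Terminal value at year 2: TV = D_2×(1+g_2)/(r−g_2) = 30663.60851/0.018 = 1703533.80600
P_0 = D_1/(1+r)^1 + D_2/(1+r)^2 + TV/(1+r)^2
    = 21962.65173 + 25387.26689 + 1485155.11303 = 1532505.03164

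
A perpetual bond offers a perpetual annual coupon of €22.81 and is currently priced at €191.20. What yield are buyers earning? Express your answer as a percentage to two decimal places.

11.93%

P = C/r ⇒ r = C/P = €22.81/€191.20 = 0.119299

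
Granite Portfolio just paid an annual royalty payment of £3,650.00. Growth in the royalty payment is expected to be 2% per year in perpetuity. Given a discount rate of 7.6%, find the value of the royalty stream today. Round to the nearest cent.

D₁ = D₀ × (1 + g) = £3,650.00 × 1.02 = £3,723.0000
Growing perpetuity: P = D₁ / (r − g) = £3,723.0000 / (0.076 − 0.02) = £66,482.14

£66482.14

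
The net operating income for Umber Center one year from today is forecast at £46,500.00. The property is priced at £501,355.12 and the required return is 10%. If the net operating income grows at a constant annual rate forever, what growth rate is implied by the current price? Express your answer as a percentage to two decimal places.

P = D₁/(r−g) ⇒ g = r − D₁/P = 0.1 − £46,500.00/£501,355.12 = 0.007251

0.73%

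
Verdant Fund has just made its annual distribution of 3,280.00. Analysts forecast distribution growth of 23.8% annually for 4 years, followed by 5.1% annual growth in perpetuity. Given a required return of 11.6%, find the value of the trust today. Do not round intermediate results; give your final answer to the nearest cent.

D_1 = 4060.64000
D_2 = 5027.07232
D_3 = 6223.51553
D_4 = 7704.71223
Terminal value at year 4: TV = D_4×(1+g_2)/(r−g_2) = 8097.65255/0.065 = 124579.27004
P_0 = D_1/(1+r)^1 + D_2/(1+r)^2 + D_3/(1+r)^3 + D_4/(1+r)^4 + TV/(1+r)^4
    = 3638.56631 + 4036.33073 + 4477.57835 + 4967.06272 + 80313.58338 = 97433.12149

97433.12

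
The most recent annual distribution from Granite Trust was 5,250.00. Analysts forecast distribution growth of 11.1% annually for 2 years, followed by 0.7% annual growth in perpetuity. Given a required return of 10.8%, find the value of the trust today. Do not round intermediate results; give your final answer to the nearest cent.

D_1 = 5832.75000
D_2 = 6480.18525
Terminal value at year 2: TV = D_2×(1+g_2)/(r−g_2) = 6525.54655/0.101 = 64609.37175
P_0 = D_1/(1+r)^1 + D_2/(1+r)^2 + TV/(1+r)^2
    = 5264.21480 + 5278.46809 + 52627.89473 = 63170.57762

63170.58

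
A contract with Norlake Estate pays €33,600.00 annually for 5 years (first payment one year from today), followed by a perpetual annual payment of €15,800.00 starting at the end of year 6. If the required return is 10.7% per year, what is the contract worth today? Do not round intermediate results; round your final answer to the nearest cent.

€213950.02

PV of 5-year annuity: €33,600.00 × [1 − (1+0.107)^−5] / 0.107 = 125125.02561
Perpetuity value at year 5: €15,800.00 / 0.107 = 147663.55140
PV of perpetuity: 147663.55140 / (1+0.107)^5 = 88824.99769
Total PV = 125125.02561 + 88824.99769 = 213950.02330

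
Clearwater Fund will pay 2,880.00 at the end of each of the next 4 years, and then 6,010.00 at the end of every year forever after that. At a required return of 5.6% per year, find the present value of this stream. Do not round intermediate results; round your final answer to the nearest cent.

PV of 4-year annuity: 2,880.00 × [1 − (1+0.056)^−4] / 0.056 = 10071.59428
Perpetuity value at year 4: 6,010.00 / 0.056 = 107321.42857
PV of perpetuity: 107321.42857 / (1+0.056)^4 = 86303.96968
Total PV = 10071.59428 + 86303.96968 = 96375.56396

96375.56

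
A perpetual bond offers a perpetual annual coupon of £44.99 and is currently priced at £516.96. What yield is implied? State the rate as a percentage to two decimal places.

P = C/r ⇒ r = C/P = £44.99/£516.96 = 0.087028

8.70%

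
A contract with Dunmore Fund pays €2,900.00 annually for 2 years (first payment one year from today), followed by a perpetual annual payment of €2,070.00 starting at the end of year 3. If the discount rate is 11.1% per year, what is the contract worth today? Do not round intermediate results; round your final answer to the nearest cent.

PV of 2-year annuity: €2,900.00 × [1 − (1+0.111)^−2] / 0.111 = 4959.73090
Perpetuity value at year 2: €2,070.00 / 0.111 = 18648.64865
PV of perpetuity: 18648.64865 / (1+0.111)^2 = 15108.42694
Total PV = 4959.73090 + 15108.42694 = 20068.15784

€20068.16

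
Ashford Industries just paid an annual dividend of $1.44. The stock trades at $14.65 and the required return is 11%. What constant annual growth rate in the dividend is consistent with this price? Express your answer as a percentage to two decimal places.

P = D₀(1+g)/(r−g) ⇒ P(r−g) = D₀(1+g) ⇒ g(P+D₀) = P·r − D₀
g = (P·r − D₀)/(P + D₀) = ($14.65×0.11 − $1.44) / ($14.65 + $1.44) = 0.010659

1.07%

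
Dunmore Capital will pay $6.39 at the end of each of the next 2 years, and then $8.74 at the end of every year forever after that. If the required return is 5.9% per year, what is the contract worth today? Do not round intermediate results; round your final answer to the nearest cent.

$143.82

PV of 2-year annuity: $6.39 × [1 − (1+0.059)^−2] / 0.059 = 11.73182
Perpetuity value at year 2: $8.74 / 0.059 = 148.13559
PV of perpetuity: 148.13559 / (1+0.059)^2 = 132.08926
Total PV = 11.73182 + 132.08926 = 143.82108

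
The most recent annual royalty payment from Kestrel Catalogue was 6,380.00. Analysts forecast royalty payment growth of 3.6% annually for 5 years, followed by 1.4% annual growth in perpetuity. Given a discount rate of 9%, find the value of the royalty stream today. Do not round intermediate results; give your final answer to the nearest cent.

93486.11

D_1 = 6609.68000
D_2 = 6847.62848
D_3 = 7094.14311
D_4 = 7349.53226
D_5 = 7614.11542
Terminal value at year 5: TV = D_5×(1+g_2)/(r−g_2) = 7720.71303/0.076 = 101588.32940
P_0 = D_1/(1+r)^1 + D_2/(1+r)^2 + D_3/(1+r)^3 + D_4/(1+r)^4 + D_5/(1+r)^5 + TV/(1+r)^5
    = 6063.92661 + 5763.51189 + 5477.98011 + 5206.59394 + 4948.65259 + 66025.44376 = 93486.10890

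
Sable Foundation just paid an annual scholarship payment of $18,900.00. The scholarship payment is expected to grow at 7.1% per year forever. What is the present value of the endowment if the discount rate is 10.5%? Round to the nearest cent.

D₁ = D₀ × (1 + g) = $18,900.00 × 1.071 = $20,241.9000
Growing perpetuity: P = D₁ / (r − g) = $20,241.9000 / (0.105 − 0.071) = $595,350.00

$595350.00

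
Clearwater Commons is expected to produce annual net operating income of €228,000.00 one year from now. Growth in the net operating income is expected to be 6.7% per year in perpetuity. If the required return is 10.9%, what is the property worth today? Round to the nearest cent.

€5428571.43

Growing perpetuity: P = D₁ / (r − g) = €228,000.0000 / (0.109 − 0.067) = €5,428,571.43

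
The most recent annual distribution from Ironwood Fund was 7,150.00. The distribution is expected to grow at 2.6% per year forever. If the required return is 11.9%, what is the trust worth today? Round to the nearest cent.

D₁ = D₀ × (1 + g) = 7,150.00 × 1.026 = 7,335.9000
Growing perpetuity: P = D₁ / (r − g) = 7,335.9000 / (0.119 − 0.026) = 78,880.65

78880.65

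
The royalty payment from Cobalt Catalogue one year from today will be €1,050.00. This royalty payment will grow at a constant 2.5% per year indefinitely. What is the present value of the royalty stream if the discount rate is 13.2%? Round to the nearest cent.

Growing perpetuity: P = D₁ / (r − g) = €1,050.0000 / (0.132 − 0.025) = €9,813.08

€9813.08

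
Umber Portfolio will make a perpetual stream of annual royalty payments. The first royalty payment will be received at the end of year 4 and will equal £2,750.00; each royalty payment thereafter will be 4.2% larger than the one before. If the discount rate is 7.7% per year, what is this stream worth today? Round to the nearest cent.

£62895.21

Value at end of year 3: C₁ / (r − g) = £2,750.00 / (0.077 − 0.042) = £78,571.4286
Discount to today: PV = £78,571.4286 / (1 + 0.077)^3 = £78,571.4286 / 1.249244 = £62,895.21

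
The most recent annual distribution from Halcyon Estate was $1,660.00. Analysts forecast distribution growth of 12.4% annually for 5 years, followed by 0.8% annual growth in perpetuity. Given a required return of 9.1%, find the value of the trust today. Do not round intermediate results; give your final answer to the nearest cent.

$32483.29

D_1 = 1865.84000
D_2 = 2097.20416
D_3 = 2357.25748
D_4 = 2649.55740
D_5 = 2978.10252
Terminal value at year 5: TV = D_5×(1+g_2)/(r−g_2) = 3001.92734/0.083 = 36167.79929
P_0 = D_1/(1+r)^1 + D_2/(1+r)^2 + D_3/(1+r)^3 + D_4/(1+r)^4 + D_5/(1+r)^5 + TV/(1+r)^5
    = 1710.21082 + 1761.94038 + 1815.23464 + 1870.14091 + 1926.70796 + 23399.05569 = 32483.29039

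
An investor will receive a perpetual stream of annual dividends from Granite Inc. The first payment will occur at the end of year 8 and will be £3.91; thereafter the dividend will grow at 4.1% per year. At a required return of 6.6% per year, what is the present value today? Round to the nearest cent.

£99.99

Value at end of year 7: C₁ / (r − g) = £3.91 / (0.066 − 0.041) = £156.4000
Discount to today: PV = £156.4000 / (1 + 0.066)^7 = £156.4000 / 1.564229 = £99.99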